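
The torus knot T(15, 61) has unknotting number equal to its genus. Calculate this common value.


For a torus knot T(p,q), both the unknotting number and genus equal (p-1)(q-1)/2.
= (15-1)(61-1)/2
= 14*60/2
= 840/2 = 420

420


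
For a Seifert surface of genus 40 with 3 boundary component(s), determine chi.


chi = 2 - 2g - b
= 2 - 2*40 - 3
= 2 - 80 - 3 = -81

-81


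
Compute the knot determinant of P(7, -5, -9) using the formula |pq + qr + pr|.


Step 1: Compute pq + qr + pr.
pq = 7*(-5) = -35
qr = (-5)*(-9) = 45
pr = 7*(-9) = -63
pq + qr + pr = -35 + 45 + (-63) = -53
Step 2: Take absolute value.
det(P(7,-5,-9)) = |-53| = 53

53


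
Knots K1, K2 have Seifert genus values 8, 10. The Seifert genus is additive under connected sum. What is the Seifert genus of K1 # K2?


The Seifert genus is additive under connected sum.
Seifert genus(K1 # K2) = (8) + (10)
= 18

18


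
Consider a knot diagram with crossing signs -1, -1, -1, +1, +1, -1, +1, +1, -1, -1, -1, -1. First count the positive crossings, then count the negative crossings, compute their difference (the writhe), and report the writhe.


Step 1: Count positive crossings (+1).
Positive crossings: 4
Step 2: Count negative crossings (-1).
Negative crossings: 8
Step 3: Writhe = (positive) - (negative)
w = 4 - 8 = -4
Step 4: |w| = 4, and w is negative

-4


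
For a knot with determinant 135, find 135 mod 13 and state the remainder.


Step 1: A knot is p-colorable if and only if p divides its determinant.
Step 2: Compute 135 mod 13.
135 = 10 * 13 + 5
Step 3: 135 mod 13 = 5
Step 4: The knot is 13-colorable: no

5


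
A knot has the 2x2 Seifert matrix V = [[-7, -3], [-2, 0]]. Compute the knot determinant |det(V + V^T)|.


Step 1: Form V + V^T where V = [[-7, -3], [-2, 0]]
  V^T = [[-7, -2], [-3, 0]]
  V + V^T = [[-14, -5], [-5, 0]]
Step 2: det(V + V^T) = (-14)*0 - (-5)*(-5)
  = 0 - 25 = -25
Step 3: Knot determinant = |det(V + V^T)| = |-25| = 25

25


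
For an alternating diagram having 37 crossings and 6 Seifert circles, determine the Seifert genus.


For alternating knots, g = (c - s + 1)/2.
= (37 - 6 + 1)/2
= 32/2 = 16

16


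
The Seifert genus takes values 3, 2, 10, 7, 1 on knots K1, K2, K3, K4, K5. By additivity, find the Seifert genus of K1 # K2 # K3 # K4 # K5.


The Seifert genus is additive under connected sum.
Seifert genus(K1 # K2 # K3 # K4 # K5) = (3) + (2) + (10) + (7) + (1)
= 23

23


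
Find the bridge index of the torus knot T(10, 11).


The bridge number of T(p,q) is min(p,q).
min(10, 11) = 10

10


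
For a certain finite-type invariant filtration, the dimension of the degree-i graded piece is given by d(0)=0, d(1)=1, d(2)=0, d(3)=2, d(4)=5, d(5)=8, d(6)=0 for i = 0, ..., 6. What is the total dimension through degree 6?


Total dimension = d(0) + d(1) + ... + d(6)
= 0 + 1 + 0 + 2 + 5 + 8 + 0
= 16

16


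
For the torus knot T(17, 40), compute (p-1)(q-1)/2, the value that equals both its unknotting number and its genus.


For a torus knot T(p,q), both the unknotting number and genus equal (p-1)(q-1)/2.
= (17-1)(40-1)/2
= 16*39/2
= 624/2 = 312

312


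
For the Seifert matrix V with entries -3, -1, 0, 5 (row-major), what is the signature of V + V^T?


Step 1: V + V^T = [[-6, -1], [-1, 10]]
Step 2: trace = 4, det = -61
Step 3: Discriminant = 4^2 - 4*(-61) = 260
Step 4: Eigenvalues: 10.0623, -6.06226
Step 5: Signature = (# positive eigenvalues) - (# negative eigenvalues) = 0

0


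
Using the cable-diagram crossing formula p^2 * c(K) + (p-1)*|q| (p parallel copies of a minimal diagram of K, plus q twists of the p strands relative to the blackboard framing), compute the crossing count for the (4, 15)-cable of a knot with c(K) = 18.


Step 1: Each of the c(K) crossings of the companion diagram becomes p*p = p^2 crossings among the p parallel strands, and each of the |q| twists s_1 s_2 ... s_(p-1) adds (p-1) crossings.
  Crossings = p^2 * c(K) + (p-1)*|q|
Step 2: = 4^2 * 18 + (4-1)*15
Step 3: = 16*18 + 3*15
Step 4: = 288 + 45 = 333

333


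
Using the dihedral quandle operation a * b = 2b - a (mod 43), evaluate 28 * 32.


28 * 32 = 2*32 - 28 mod 43
= 64 - 28 mod 43
= 36 mod 43 = 36

36


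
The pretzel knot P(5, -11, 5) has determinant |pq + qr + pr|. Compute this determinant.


Step 1: Compute pq + qr + pr.
pq = 5*(-11) = -55
qr = (-11)*5 = -55
pr = 5*5 = 25
pq + qr + pr = -55 + (-55) + 25 = -85
Step 2: Take absolute value.
det(P(5,-11,5)) = |-85| = 85

85


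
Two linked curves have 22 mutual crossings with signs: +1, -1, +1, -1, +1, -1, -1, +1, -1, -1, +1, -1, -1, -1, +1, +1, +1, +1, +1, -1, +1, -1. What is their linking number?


Step 1: Count positive crossings: 11
Step 2: Count negative crossings: 11
Step 3: Sum of signs = 11 - 11 = 0
Step 4: Linking number = sum/2 = 0/2 = 0

0


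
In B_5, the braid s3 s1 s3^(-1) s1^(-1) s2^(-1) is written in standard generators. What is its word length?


The word length counts the number of generators (including inverses).
Listing each generator: s3, s1, s3^(-1), s1^(-1), s2^(-1)
There are 5 generators in this braid word.

5


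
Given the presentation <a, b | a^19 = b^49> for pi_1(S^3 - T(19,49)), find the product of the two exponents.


The relation is a^19 = b^49.
Product of exponents = 19 * 49
= 931

931


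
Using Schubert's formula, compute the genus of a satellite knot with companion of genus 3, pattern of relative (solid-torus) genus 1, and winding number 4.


Schubert: g(satellite) = g_rel(pattern) + |winding| * g(companion),
where g_rel(pattern) is the genus of the pattern relative to the solid torus.
= 1 + 4 * 3
= 1 + 12 = 13

13


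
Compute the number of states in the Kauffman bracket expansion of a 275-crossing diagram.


Each crossing contributes 2 choices (A-smoothing or B-smoothing).
Total states = 2^275 = 60708402882054033466233184588234965832575213720379360039119137804340758912662765568

60708402882054033466233184588234965832575213720379360039119137804340758912662765568


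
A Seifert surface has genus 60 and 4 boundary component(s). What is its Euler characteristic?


chi = 2 - 2g - b
= 2 - 2*60 - 4
= 2 - 120 - 4 = -122

-122


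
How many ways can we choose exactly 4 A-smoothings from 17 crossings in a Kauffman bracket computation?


We choose which 4 of 17 crossings get A-smoothings.
C(17, 4) = 17! / (4! * 13!)
= 2380

2380


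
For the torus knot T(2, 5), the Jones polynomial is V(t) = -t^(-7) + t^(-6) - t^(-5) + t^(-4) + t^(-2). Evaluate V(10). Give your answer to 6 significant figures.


Substituting t = 10 into V(t) = -t^(-7) + t^(-6) - t^(-5) + t^(-4) + t^(-2):
  (-)t^(-7) = -1e-07
  (+)t^(-6) = 1e-06
  (-)t^(-5) = -1e-05
  (+)t^(-4) = 0.0001
  (+)t^(-2) = 0.01
Sum = (-1e-07) + (1e-06) + (-1e-05) + (0.0001) + (0.01)
= 0.0100909
Rounded to 6 significant figures: 0.0100909

0.0100909


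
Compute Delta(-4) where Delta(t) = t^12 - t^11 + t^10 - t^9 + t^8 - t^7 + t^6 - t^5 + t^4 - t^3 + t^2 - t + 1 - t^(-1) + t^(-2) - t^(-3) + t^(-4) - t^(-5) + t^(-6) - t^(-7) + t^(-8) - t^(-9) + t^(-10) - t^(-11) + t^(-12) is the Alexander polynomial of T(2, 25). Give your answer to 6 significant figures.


Substituting t = -4 into Delta(t) = t^12 - t^11 + t^10 - t^9 + t^8 - t^7 + t^6 - t^5 + t^4 - t^3 + t^2 - t + 1 - t^(-1) + t^(-2) - t^(-3) + t^(-4) - t^(-5) + t^(-6) - t^(-7) + t^(-8) - t^(-9) + t^(-10) - t^(-11) + t^(-12):
Term values: (16777216) + (4194304) + (1048576) + (262144) + (65536) + (16384) + (4096) + (1024) + (256) + (64) + (16) + (4) + (1) + (0.25) + (0.0625) + (0.015625) + (0.00390625) + (0.000976562) + (0.000244141) + (6.10352e-05) + (1.52588e-05) + (3.8147e-06) + (9.53674e-07) + (2.38419e-07) + (5.96046e-08)
Sum = 22369621.33
Rounded to 6 significant figures: 2.23696e+07

2.23696e+07


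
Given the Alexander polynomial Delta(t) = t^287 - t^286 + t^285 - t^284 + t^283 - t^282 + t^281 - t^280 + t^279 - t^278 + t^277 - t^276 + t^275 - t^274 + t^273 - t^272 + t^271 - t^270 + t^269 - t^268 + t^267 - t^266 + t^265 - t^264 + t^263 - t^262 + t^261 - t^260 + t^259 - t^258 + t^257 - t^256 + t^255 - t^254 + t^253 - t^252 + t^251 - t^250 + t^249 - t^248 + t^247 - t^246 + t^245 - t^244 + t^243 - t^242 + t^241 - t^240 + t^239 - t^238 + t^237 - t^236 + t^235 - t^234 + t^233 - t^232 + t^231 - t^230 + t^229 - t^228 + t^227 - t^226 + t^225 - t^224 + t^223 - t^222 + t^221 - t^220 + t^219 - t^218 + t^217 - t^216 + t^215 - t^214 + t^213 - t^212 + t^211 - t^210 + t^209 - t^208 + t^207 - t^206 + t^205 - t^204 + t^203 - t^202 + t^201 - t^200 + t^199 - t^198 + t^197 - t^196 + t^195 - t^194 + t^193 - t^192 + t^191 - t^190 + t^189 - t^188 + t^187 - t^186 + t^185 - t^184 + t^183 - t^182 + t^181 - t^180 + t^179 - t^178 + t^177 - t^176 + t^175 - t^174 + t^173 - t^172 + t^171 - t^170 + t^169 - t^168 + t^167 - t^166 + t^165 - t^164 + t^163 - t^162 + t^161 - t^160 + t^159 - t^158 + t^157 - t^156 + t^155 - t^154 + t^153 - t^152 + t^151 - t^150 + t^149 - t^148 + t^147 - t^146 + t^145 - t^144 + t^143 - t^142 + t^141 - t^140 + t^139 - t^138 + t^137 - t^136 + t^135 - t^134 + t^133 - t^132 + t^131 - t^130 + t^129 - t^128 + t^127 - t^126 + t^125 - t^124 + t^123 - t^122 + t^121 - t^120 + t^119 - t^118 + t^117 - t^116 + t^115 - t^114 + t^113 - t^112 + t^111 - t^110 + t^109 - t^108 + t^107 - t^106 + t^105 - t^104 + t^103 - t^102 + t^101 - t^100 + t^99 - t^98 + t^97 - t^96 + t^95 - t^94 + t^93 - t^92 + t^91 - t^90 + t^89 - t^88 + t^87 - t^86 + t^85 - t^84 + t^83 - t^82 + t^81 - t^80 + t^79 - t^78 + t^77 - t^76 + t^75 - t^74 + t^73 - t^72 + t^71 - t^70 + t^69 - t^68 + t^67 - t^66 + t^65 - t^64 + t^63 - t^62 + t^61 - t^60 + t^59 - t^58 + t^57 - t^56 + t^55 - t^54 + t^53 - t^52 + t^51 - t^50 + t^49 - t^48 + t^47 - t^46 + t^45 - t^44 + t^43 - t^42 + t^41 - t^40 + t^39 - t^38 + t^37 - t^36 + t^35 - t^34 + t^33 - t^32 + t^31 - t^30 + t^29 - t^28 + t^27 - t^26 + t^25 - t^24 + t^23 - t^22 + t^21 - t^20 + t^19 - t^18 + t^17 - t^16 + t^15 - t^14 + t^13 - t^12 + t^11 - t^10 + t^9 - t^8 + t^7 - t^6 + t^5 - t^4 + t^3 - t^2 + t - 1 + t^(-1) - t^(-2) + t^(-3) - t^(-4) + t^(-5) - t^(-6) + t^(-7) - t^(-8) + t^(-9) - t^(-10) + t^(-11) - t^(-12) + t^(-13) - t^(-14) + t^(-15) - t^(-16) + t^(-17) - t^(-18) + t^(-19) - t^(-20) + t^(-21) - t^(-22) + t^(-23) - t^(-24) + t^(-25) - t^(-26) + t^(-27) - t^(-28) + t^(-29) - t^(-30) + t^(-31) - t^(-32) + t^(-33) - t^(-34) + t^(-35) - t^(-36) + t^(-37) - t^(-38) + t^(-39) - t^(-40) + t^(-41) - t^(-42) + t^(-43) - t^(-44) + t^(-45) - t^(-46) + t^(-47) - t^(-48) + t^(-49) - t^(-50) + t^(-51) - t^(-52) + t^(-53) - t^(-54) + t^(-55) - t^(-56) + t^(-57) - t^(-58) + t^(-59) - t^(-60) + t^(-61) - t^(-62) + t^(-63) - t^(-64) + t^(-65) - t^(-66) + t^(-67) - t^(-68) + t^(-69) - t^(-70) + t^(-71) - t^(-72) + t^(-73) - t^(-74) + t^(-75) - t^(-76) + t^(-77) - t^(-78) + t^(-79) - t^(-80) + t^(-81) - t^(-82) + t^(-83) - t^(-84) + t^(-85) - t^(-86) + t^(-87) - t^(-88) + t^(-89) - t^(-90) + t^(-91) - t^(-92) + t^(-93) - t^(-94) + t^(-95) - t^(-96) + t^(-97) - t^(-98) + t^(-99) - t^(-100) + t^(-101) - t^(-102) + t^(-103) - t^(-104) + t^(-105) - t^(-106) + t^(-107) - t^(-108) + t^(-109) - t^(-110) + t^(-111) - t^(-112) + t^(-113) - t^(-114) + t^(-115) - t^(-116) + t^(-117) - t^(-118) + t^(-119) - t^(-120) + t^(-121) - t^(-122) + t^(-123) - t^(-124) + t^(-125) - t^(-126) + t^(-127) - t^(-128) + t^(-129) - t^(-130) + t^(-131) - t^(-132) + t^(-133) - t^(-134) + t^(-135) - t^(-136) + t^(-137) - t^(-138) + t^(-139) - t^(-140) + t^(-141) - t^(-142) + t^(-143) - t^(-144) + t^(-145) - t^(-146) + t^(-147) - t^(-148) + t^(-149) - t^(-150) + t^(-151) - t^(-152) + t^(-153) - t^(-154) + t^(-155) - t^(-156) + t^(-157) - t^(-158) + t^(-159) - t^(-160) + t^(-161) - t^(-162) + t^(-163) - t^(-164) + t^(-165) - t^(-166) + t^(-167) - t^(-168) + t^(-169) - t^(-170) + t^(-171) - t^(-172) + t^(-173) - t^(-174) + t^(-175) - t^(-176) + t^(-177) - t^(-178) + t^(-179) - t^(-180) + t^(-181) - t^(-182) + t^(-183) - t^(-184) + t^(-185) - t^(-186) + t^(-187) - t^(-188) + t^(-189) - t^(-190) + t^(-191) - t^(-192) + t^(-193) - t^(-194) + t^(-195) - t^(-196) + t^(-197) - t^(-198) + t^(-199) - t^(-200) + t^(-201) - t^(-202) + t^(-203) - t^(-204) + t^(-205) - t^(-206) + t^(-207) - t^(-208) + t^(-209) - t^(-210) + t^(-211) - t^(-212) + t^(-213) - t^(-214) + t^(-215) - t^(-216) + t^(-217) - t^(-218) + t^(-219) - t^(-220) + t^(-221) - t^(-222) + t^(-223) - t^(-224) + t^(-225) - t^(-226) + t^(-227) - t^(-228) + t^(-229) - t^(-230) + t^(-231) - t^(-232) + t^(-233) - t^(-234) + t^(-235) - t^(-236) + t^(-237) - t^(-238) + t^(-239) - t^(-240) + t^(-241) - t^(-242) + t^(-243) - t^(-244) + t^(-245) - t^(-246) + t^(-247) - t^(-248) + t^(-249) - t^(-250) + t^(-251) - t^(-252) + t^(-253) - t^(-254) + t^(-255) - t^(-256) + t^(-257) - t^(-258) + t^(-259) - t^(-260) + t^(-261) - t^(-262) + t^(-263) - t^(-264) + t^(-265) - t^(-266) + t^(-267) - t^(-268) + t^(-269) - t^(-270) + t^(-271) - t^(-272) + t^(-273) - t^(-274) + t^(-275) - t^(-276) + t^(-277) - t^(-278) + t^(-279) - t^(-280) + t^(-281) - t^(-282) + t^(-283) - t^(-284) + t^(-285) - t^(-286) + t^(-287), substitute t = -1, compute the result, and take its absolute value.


Step 1: The polynomial has 575 terms with alternating signs, exponents from 287 down to -287.
Step 2: Substitute t = -1. The i-th term has coefficient (-1)^i and exponent (m-i),
  so its value is (-1)^i * (-1)^(m-i) = (-1)^m = -1 for every i.
Step 3: All 575 terms equal -1, so Delta(-1) = 575 * (-1) = -575
Step 4: |Delta(-1)| = 575

575


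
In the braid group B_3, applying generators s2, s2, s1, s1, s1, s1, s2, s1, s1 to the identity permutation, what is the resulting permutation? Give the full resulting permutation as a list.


Starting with identity [1, 2, 3].
Apply generators in sequence:
  After s2: [1, 3, 2]
  After s2: [1, 2, 3]
  After s1: [2, 1, 3]
  After s1: [1, 2, 3]
  After s1: [2, 1, 3]
  After s1: [1, 2, 3]
  After s2: [1, 3, 2]
  After s1: [3, 1, 2]
  After s1: [1, 3, 2]
Final permutation: [1, 3, 2]

[1, 3, 2]


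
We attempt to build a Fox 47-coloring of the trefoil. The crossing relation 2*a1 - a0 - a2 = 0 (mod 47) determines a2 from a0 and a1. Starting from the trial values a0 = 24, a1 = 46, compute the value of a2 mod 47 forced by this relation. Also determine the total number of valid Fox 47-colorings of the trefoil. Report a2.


Step 1: Apply the given crossing relation 2*a1 - a0 - a2 = 0 (mod 47).
  a2 = 2*a1 - a0 mod 47
  a2 = 2*46 - 24 mod 47
  a2 = 92 - 24 mod 47
  a2 = 68 mod 47 = 21
Step 2: The trefoil has determinant 3.
  Number of Fox p-colorings (p prime) is p^2 if p = 3, else p.
  Since 47 does not divide 3, only trivial (constant) colorings exist.
  (So the trial a0 = 24, a1 = 46 with a0 != a1 does NOT extend to a valid coloring of the whole trefoil: the other two crossing relations require 3*(a1 - a0) = 0 (mod 47), which fails.)
  Total colorings = 47
Step 3: a2 = 21, total Fox 47-colorings = 47

21


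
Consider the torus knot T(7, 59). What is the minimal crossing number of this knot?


For a torus knot T(p, q) with gcd(p,q)=1,
the crossing number is min(p*(q-1), q*(p-1)).
p*(q-1) = 7*58 = 406
q*(p-1) = 59*6 = 354
min(406, 354) = 354

354


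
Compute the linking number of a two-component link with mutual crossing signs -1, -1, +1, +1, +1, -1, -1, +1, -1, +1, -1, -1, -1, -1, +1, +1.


Step 1: Count positive crossings: 7
Step 2: Count negative crossings: 9
Step 3: Sum of signs = 7 - 9 = -2
Step 4: Linking number = sum/2 = -2/2 = -1

-1


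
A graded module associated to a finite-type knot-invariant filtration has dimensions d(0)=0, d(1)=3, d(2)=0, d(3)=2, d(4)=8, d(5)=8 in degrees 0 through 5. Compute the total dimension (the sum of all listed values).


Total dimension = d(0) + d(1) + ... + d(5)
= 0 + 3 + 0 + 2 + 8 + 8
= 21

21


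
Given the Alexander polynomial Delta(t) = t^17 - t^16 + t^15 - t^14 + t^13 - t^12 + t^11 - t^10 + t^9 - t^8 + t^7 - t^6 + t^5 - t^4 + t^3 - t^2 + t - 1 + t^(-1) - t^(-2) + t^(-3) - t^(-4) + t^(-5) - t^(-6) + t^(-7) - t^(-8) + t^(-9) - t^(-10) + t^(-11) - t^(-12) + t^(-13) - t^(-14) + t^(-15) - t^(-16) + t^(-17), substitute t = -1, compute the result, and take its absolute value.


Step 1: The polynomial has 35 terms with alternating signs, exponents from 17 down to -17.
Step 2: Substitute t = -1. The i-th term has coefficient (-1)^i and exponent (m-i),
  so its value is (-1)^i * (-1)^(m-i) = (-1)^m = -1 for every i.
Step 3: All 35 terms equal -1, so Delta(-1) = 35 * (-1) = -35
Step 4: |Delta(-1)| = 35

35


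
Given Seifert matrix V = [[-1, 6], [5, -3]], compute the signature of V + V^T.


Step 1: V + V^T = [[-2, 11], [11, -6]]
Step 2: trace = -8, det = -109
Step 3: Discriminant = (-8)^2 - 4*(-109) = 500
Step 4: Eigenvalues: 7.18034, -15.1803
Step 5: Signature = (# positive eigenvalues) - (# negative eigenvalues) = 0

0


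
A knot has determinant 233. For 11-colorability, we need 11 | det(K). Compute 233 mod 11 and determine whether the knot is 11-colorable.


Step 1: A knot is p-colorable if and only if p divides its determinant.
Step 2: Compute 233 mod 11.
233 = 21 * 11 + 2
Step 3: 233 mod 11 = 2
Step 4: The knot is 11-colorable: no

2


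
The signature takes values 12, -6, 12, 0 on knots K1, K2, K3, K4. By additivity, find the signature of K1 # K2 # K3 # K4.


The signature is additive under connected sum.
signature(K1 # K2 # K3 # K4) = (12) + (-6) + (12) + (0)
= 18

18


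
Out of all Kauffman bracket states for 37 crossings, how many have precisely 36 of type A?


We choose which 36 of 37 crossings get A-smoothings.
C(37, 36) = 37! / (36! * 1!)
= 37

37


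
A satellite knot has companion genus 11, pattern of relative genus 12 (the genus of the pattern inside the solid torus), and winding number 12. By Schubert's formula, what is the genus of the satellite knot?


Schubert: g(satellite) = g_rel(pattern) + |winding| * g(companion),
where g_rel(pattern) is the genus of the pattern relative to the solid torus.
= 12 + 12 * 11
= 12 + 132 = 144

144


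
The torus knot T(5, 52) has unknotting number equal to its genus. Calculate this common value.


For a torus knot T(p,q), both the unknotting number and genus equal (p-1)(q-1)/2.
= (5-1)(52-1)/2
= 4*51/2
= 204/2 = 102

102


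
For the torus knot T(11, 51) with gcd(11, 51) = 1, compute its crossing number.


For a torus knot T(p, q) with gcd(p,q)=1,
the crossing number is min(p*(q-1), q*(p-1)).
p*(q-1) = 11*50 = 550
q*(p-1) = 51*10 = 510
min(550, 510) = 510

510


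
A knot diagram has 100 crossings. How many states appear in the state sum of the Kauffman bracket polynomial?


Each crossing contributes 2 choices (A-smoothing or B-smoothing).
Total states = 2^100 = 1267650600228229401496703205376

1267650600228229401496703205376


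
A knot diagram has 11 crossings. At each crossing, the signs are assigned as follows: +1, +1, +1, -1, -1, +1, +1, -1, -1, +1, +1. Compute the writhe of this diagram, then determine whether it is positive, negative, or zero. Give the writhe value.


Step 1: Count positive crossings (+1).
Positive crossings: 7
Step 2: Count negative crossings (-1).
Negative crossings: 4
Step 3: Writhe = (positive) - (negative)
w = 7 - 4 = 3
Step 4: |w| = 3, and w is positive

3


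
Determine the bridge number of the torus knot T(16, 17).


The bridge number of T(p,q) is min(p,q).
min(16, 17) = 16

16


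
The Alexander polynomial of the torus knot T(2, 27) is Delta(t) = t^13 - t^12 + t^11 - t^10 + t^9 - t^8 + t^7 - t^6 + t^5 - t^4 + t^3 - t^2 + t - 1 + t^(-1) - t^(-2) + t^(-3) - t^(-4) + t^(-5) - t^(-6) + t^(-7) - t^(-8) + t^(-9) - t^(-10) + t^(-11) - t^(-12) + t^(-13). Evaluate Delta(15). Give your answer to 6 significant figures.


Substituting t = 15 into Delta(t) = t^13 - t^12 + t^11 - t^10 + t^9 - t^8 + t^7 - t^6 + t^5 - t^4 + t^3 - t^2 + t - 1 + t^(-1) - t^(-2) + t^(-3) - t^(-4) + t^(-5) - t^(-6) + t^(-7) - t^(-8) + t^(-9) - t^(-10) + t^(-11) - t^(-12) + t^(-13):
Term values: (1946195068359375) + (-129746337890625) + (8649755859375) + (-576650390625) + (38443359375) + (-2562890625) + (170859375) + (-11390625) + (759375) + (-50625) + (3375) + (-225) + (15) + (-1) + (0.0666667) + (-0.00444444) + (0.000296296) + (-1.97531e-05) + (1.31687e-06) + (-8.77915e-08) + (5.85277e-09) + (-3.90184e-10) + (2.60123e-11) + (-1.73415e-12) + (1.1561e-13) + (-7.70735e-15) + (5.13823e-16)
Sum = 1.824557877e+15
Rounded to 6 significant figures: 1.82456e+15

1.82456e+15


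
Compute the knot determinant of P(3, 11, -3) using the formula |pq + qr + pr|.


Step 1: Compute pq + qr + pr.
pq = 3*11 = 33
qr = 11*(-3) = -33
pr = 3*(-3) = -9
pq + qr + pr = 33 + (-33) + (-9) = -9
Step 2: Take absolute value.
det(P(3,11,-3)) = |-9| = 9

9


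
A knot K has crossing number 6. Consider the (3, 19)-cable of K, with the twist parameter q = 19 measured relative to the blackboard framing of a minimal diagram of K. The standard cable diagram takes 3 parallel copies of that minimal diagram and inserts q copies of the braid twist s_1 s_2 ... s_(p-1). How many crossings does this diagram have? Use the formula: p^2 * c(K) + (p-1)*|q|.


Step 1: Each of the c(K) crossings of the companion diagram becomes p*p = p^2 crossings among the p parallel strands, and each of the |q| twists s_1 s_2 ... s_(p-1) adds (p-1) crossings.
  Crossings = p^2 * c(K) + (p-1)*|q|
Step 2: = 3^2 * 6 + (3-1)*19
Step 3: = 9*6 + 2*19
Step 4: = 54 + 38 = 92

92


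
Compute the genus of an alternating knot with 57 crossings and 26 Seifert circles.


For alternating knots, g = (c - s + 1)/2.
= (57 - 26 + 1)/2
= 32/2 = 16

16


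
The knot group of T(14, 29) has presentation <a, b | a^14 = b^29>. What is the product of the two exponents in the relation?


The relation is a^14 = b^29.
Product of exponents = 14 * 29
= 406

406


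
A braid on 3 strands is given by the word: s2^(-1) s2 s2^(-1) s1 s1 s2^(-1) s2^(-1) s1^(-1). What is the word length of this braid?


The word length counts the number of generators (including inverses).
Listing each generator: s2^(-1), s2, s2^(-1), s1, s1, s2^(-1), s2^(-1), s1^(-1)
There are 8 generators in this braid word.

8


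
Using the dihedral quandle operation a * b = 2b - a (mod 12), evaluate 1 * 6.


1 * 6 = 2*6 - 1 mod 12
= 12 - 1 mod 12
= 11 mod 12 = 11

11


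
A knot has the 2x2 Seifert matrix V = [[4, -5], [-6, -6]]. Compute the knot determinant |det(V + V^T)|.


Step 1: Form V + V^T where V = [[4, -5], [-6, -6]]
  V^T = [[4, -6], [-5, -6]]
  V + V^T = [[8, -11], [-11, -12]]
Step 2: det(V + V^T) = 8*(-12) - (-11)*(-11)
  = -96 - 121 = -217
Step 3: Knot determinant = |det(V + V^T)| = |-217| = 217

217


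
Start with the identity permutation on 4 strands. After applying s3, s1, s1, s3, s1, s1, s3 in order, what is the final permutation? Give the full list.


Starting with identity [1, 2, 3, 4].
Apply generators in sequence:
  After s3: [1, 2, 4, 3]
  After s1: [2, 1, 4, 3]
  After s1: [1, 2, 4, 3]
  After s3: [1, 2, 3, 4]
  After s1: [2, 1, 3, 4]
  After s1: [1, 2, 3, 4]
  After s3: [1, 2, 4, 3]
Final permutation: [1, 2, 4, 3]

[1, 2, 4, 3]


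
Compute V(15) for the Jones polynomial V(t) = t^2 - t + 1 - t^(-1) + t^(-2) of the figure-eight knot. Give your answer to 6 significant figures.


Substituting t = 15 into V(t) = t^2 - t + 1 - t^(-1) + t^(-2):
  (+)t^(2) = 225
  (-)t^(1) = -15
  (+)t^(0) = 1
  (-)t^(-1) = -0.0666667
  (+)t^(-2) = 0.00444444
Sum = (225) + (-15) + (1) + (-0.0666667) + (0.00444444)
= 210.9377778
Rounded to 6 significant figures: 210.938

210.938


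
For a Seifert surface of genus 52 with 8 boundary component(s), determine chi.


chi = 2 - 2g - b
= 2 - 2*52 - 8
= 2 - 104 - 8 = -110

-110


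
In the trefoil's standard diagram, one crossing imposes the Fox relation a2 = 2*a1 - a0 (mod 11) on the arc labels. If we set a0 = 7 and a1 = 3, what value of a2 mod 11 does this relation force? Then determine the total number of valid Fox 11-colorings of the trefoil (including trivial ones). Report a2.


Step 1: Apply the given crossing relation 2*a1 - a0 - a2 = 0 (mod 11).
  a2 = 2*a1 - a0 mod 11
  a2 = 2*3 - 7 mod 11
  a2 = 6 - 7 mod 11
  a2 = -1 mod 11 = 10
Step 2: The trefoil has determinant 3.
  Number of Fox p-colorings (p prime) is p^2 if p = 3, else p.
  Since 11 does not divide 3, only trivial (constant) colorings exist.
  (So the trial a0 = 7, a1 = 3 with a0 != a1 does NOT extend to a valid coloring of the whole trefoil: the other two crossing relations require 3*(a1 - a0) = 0 (mod 11), which fails.)
  Total colorings = 11
Step 3: a2 = 10, total Fox 11-colorings = 11

10


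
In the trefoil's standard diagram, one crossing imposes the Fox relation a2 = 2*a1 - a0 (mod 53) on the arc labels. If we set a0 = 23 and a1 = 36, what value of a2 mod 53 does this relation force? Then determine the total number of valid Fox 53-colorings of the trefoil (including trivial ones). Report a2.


Step 1: Apply the given crossing relation 2*a1 - a0 - a2 = 0 (mod 53).
  a2 = 2*a1 - a0 mod 53
  a2 = 2*36 - 23 mod 53
  a2 = 72 - 23 mod 53
  a2 = 49 mod 53 = 49
Step 2: The trefoil has determinant 3.
  Number of Fox p-colorings (p prime) is p^2 if p = 3, else p.
  Since 53 does not divide 3, only trivial (constant) colorings exist.
  (So the trial a0 = 23, a1 = 36 with a0 != a1 does NOT extend to a valid coloring of the whole trefoil: the other two crossing relations require 3*(a1 - a0) = 0 (mod 53), which fails.)
  Total colorings = 53
Step 3: a2 = 49, total Fox 53-colorings = 53

49


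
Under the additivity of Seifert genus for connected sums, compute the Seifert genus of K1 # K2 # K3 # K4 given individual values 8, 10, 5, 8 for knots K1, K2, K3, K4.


The Seifert genus is additive under connected sum.
Seifert genus(K1 # K2 # K3 # K4) = (8) + (10) + (5) + (8)
= 31

31


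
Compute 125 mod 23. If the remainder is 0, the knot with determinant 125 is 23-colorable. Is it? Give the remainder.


Step 1: A knot is p-colorable if and only if p divides its determinant.
Step 2: Compute 125 mod 23.
125 = 5 * 23 + 10
Step 3: 125 mod 23 = 10
Step 4: The knot is 23-colorable: no

10


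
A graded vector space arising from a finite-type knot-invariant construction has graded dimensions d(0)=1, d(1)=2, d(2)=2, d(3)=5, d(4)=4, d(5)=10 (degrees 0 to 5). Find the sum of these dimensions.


Total dimension = d(0) + d(1) + ... + d(5)
= 1 + 2 + 2 + 5 + 4 + 10
= 24

24


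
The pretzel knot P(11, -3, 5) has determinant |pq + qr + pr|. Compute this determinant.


Step 1: Compute pq + qr + pr.
pq = 11*(-3) = -33
qr = (-3)*5 = -15
pr = 11*5 = 55
pq + qr + pr = -33 + (-15) + 55 = 7
Step 2: Take absolute value.
det(P(11,-3,5)) = |7| = 7

7


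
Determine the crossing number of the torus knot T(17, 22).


For a torus knot T(p, q) with gcd(p,q)=1,
the crossing number is min(p*(q-1), q*(p-1)).
p*(q-1) = 17*21 = 357
q*(p-1) = 22*16 = 352
min(357, 352) = 352

352


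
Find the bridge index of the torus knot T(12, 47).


The bridge number of T(p,q) is min(p,q).
min(12, 47) = 12

12


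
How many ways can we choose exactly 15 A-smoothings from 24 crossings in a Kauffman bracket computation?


We choose which 15 of 24 crossings get A-smoothings.
C(24, 15) = 24! / (15! * 9!)
= 1307504

1307504


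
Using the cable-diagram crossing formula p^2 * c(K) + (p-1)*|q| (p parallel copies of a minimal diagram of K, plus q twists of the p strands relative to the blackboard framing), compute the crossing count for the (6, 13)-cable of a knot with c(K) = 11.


Step 1: Each of the c(K) crossings of the companion diagram becomes p*p = p^2 crossings among the p parallel strands, and each of the |q| twists s_1 s_2 ... s_(p-1) adds (p-1) crossings.
  Crossings = p^2 * c(K) + (p-1)*|q|
Step 2: = 6^2 * 11 + (6-1)*13
Step 3: = 36*11 + 5*13
Step 4: = 396 + 65 = 461

461


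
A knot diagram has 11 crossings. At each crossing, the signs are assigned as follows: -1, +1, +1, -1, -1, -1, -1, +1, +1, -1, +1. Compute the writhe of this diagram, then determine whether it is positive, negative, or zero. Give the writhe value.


Step 1: Count positive crossings (+1).
Positive crossings: 5
Step 2: Count negative crossings (-1).
Negative crossings: 6
Step 3: Writhe = (positive) - (negative)
w = 5 - 6 = -1
Step 4: |w| = 1, and w is negative

-1


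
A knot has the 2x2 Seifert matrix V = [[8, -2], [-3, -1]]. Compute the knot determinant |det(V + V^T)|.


Step 1: Form V + V^T where V = [[8, -2], [-3, -1]]
  V^T = [[8, -3], [-2, -1]]
  V + V^T = [[16, -5], [-5, -2]]
Step 2: det(V + V^T) = 16*(-2) - (-5)*(-5)
  = -32 - 25 = -57
Step 3: Knot determinant = |det(V + V^T)| = |-57| = 57

57


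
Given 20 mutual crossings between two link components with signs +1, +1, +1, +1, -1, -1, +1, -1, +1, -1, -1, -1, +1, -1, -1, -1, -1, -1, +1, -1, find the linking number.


Step 1: Count positive crossings: 8
Step 2: Count negative crossings: 12
Step 3: Sum of signs = 8 - 12 = -4
Step 4: Linking number = sum/2 = -4/2 = -2

-2


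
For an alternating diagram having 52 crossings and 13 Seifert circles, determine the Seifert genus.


For alternating knots, g = (c - s + 1)/2.
= (52 - 13 + 1)/2
= 40/2 = 20

20


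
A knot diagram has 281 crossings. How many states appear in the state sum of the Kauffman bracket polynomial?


Each crossing contributes 2 choices (A-smoothing or B-smoothing).
Total states = 2^281 = 3885337784451458141838923813647037813284813678104279042503624819477808570410416996352

3885337784451458141838923813647037813284813678104279042503624819477808570410416996352


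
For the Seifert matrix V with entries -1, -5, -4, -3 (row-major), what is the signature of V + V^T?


Step 1: V + V^T = [[-2, -9], [-9, -6]]
Step 2: trace = -8, det = -69
Step 3: Discriminant = (-8)^2 - 4*(-69) = 340
Step 4: Eigenvalues: 5.21954, -13.2195
Step 5: Signature = (# positive eigenvalues) - (# negative eigenvalues) = 0

0


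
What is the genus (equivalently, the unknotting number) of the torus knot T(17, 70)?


For a torus knot T(p,q), both the unknotting number and genus equal (p-1)(q-1)/2.
= (17-1)(70-1)/2
= 16*69/2
= 1104/2 = 552

552


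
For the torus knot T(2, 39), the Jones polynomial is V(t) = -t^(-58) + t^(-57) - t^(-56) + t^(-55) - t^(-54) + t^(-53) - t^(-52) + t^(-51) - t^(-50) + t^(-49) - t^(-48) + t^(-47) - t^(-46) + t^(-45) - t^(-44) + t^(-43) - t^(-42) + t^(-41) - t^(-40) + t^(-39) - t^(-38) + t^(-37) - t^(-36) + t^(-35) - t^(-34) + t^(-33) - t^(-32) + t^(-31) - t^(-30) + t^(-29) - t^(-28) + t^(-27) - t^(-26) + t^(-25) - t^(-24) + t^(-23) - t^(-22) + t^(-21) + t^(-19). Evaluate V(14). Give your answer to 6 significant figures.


Substituting t = 14 into V(t) = -t^(-58) + t^(-57) - t^(-56) + t^(-55) - t^(-54) + t^(-53) - t^(-52) + t^(-51) - t^(-50) + t^(-49) - t^(-48) + t^(-47) - t^(-46) + t^(-45) - t^(-44) + t^(-43) - t^(-42) + t^(-41) - t^(-40) + t^(-39) - t^(-38) + t^(-37) - t^(-36) + t^(-35) - t^(-34) + t^(-33) - t^(-32) + t^(-31) - t^(-30) + t^(-29) - t^(-28) + t^(-27) - t^(-26) + t^(-25) - t^(-24) + t^(-23) - t^(-22) + t^(-21) + t^(-19):
  (-)t^(-58) = -3.34637e-67
  (+)t^(-57) = 4.68492e-66
  (-)t^(-56) = -6.55888e-65
  (+)t^(-55) = 9.18244e-64
  (-)t^(-54) = -1.28554e-62
  (+)t^(-53) = 1.79976e-61
  (-)t^(-52) = -2.51966e-60
  (+)t^(-51) = 3.52753e-59
  (-)t^(-50) = -4.93854e-58
  (+)t^(-49) = 6.91395e-57
  (-)t^(-48) = -9.67953e-56
  (+)t^(-47) = 1.35513e-54
  (-)t^(-46) = -1.89719e-53
  (+)t^(-45) = 2.65606e-52
  (-)t^(-44) = -3.71849e-51
  (+)t^(-43) = 5.20588e-50
  (-)t^(-42) = -7.28824e-49
  (+)t^(-41) = 1.02035e-47
  (-)t^(-40) = -1.42849e-46
  (+)t^(-39) = 1.99989e-45
  (-)t^(-38) = -2.79985e-44
  (+)t^(-37) = 3.91979e-43
  (-)t^(-36) = -5.4877e-42
  (+)t^(-35) = 7.68279e-41
  (-)t^(-34) = -1.07559e-39
  (+)t^(-33) = 1.50583e-38
  (-)t^(-32) = -2.10816e-37
  (+)t^(-31) = 2.95142e-36
  (-)t^(-30) = -4.13199e-35
  (+)t^(-29) = 5.78478e-34
  (-)t^(-28) = -8.09869e-33
  (+)t^(-27) = 1.13382e-31
  (-)t^(-26) = -1.58734e-30
  (+)t^(-25) = 2.22228e-29
  (-)t^(-24) = -3.11119e-28
  (+)t^(-23) = 4.35567e-27
  (-)t^(-22) = -6.09794e-26
  (+)t^(-21) = 8.53712e-25
  (+)t^(-19) = 1.67327e-22
Sum = (-3.34637e-67) + (4.68492e-66) + (-6.55888e-65) + (9.18244e-64) + (-1.28554e-62) + (1.79976e-61) + (-2.51966e-60) + (3.52753e-59) + (-4.93854e-58) + (6.91395e-57) + (-9.67953e-56) + (1.35513e-54) + (-1.89719e-53) + (2.65606e-52) + (-3.71849e-51) + (5.20588e-50) + (-7.28824e-49) + (1.02035e-47) + (-1.42849e-46) + (1.99989e-45) + (-2.79985e-44) + (3.91979e-43) + (-5.4877e-42) + (7.68279e-41) + (-1.07559e-39) + (1.50583e-38) + (-2.10816e-37) + (2.95142e-36) + (-4.13199e-35) + (5.78478e-34) + (-8.09869e-33) + (1.13382e-31) + (-1.58734e-30) + (2.22228e-29) + (-3.11119e-28) + (4.35567e-27) + (-6.09794e-26) + (8.53712e-25) + (1.67327e-22)
= 1.681242975e-22
Rounded to 6 significant figures: 1.68124e-22

1.68124e-22


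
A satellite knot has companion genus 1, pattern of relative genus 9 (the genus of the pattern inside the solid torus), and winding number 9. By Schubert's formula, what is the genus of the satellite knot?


Schubert: g(satellite) = g_rel(pattern) + |winding| * g(companion),
where g_rel(pattern) is the genus of the pattern relative to the solid torus.
= 9 + 9 * 1
= 9 + 9 = 18

18


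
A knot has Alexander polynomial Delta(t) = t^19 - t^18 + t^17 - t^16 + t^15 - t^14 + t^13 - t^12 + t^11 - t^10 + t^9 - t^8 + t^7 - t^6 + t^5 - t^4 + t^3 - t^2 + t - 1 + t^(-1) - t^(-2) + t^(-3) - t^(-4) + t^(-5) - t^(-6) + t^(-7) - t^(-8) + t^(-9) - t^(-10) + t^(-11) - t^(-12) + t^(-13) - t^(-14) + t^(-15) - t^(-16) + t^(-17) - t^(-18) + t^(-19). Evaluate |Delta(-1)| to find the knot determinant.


Step 1: The polynomial has 39 terms with alternating signs, exponents from 19 down to -19.
Step 2: Substitute t = -1. The i-th term has coefficient (-1)^i and exponent (m-i),
  so its value is (-1)^i * (-1)^(m-i) = (-1)^m = -1 for every i.
Step 3: All 39 terms equal -1, so Delta(-1) = 39 * (-1) = -39
Step 4: |Delta(-1)| = 39

39


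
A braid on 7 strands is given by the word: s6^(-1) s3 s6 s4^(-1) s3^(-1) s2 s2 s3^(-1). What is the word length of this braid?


The word length counts the number of generators (including inverses).
Listing each generator: s6^(-1), s3, s6, s4^(-1), s3^(-1), s2, s2, s3^(-1)
There are 8 generators in this braid word.

8


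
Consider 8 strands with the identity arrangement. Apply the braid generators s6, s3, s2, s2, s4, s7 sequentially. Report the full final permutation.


Starting with identity [1, 2, 3, 4, 5, 6, 7, 8].
Apply generators in sequence:
  After s6: [1, 2, 3, 4, 5, 7, 6, 8]
  After s3: [1, 2, 4, 3, 5, 7, 6, 8]
  After s2: [1, 4, 2, 3, 5, 7, 6, 8]
  After s2: [1, 2, 4, 3, 5, 7, 6, 8]
  After s4: [1, 2, 4, 5, 3, 7, 6, 8]
  After s7: [1, 2, 4, 5, 3, 7, 8, 6]
Final permutation: [1, 2, 4, 5, 3, 7, 8, 6]

[1, 2, 4, 5, 3, 7, 8, 6]


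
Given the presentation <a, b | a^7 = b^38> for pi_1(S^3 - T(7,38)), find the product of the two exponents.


The relation is a^7 = b^38.
Product of exponents = 7 * 38
= 266

266


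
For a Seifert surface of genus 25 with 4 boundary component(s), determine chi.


chi = 2 - 2g - b
= 2 - 2*25 - 4
= 2 - 50 - 4 = -52

-52


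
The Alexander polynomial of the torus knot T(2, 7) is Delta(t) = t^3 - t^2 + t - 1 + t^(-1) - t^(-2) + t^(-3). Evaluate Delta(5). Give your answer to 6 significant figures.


Substituting t = 5 into Delta(t) = t^3 - t^2 + t - 1 + t^(-1) - t^(-2) + t^(-3):
Term values: (125) + (-25) + (5) + (-1) + (0.2) + (-0.04) + (0.008)
Sum = 104.168
Rounded to 6 significant figures: 104.168

104.168


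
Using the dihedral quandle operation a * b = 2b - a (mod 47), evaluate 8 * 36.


8 * 36 = 2*36 - 8 mod 47
= 72 - 8 mod 47
= 64 mod 47 = 17

17


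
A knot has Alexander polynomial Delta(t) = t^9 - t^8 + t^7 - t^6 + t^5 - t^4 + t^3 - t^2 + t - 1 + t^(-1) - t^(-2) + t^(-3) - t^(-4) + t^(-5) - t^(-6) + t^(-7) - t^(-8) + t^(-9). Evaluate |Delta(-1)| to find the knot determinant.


Step 1: The polynomial has 19 terms with alternating signs, exponents from 9 down to -9.
Step 2: Substitute t = -1. The i-th term has coefficient (-1)^i and exponent (m-i),
  so its value is (-1)^i * (-1)^(m-i) = (-1)^m = -1 for every i.
Step 3: All 19 terms equal -1, so Delta(-1) = 19 * (-1) = -19
Step 4: |Delta(-1)| = 19

19


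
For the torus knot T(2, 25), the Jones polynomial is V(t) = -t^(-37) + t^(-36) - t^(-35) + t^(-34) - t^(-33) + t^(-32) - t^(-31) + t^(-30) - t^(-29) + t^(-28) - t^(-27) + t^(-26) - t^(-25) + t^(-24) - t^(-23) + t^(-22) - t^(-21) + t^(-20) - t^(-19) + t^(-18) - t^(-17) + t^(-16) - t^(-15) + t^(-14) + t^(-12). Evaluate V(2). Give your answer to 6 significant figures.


Substituting t = 2 into V(t) = -t^(-37) + t^(-36) - t^(-35) + t^(-34) - t^(-33) + t^(-32) - t^(-31) + t^(-30) - t^(-29) + t^(-28) - t^(-27) + t^(-26) - t^(-25) + t^(-24) - t^(-23) + t^(-22) - t^(-21) + t^(-20) - t^(-19) + t^(-18) - t^(-17) + t^(-16) - t^(-15) + t^(-14) + t^(-12):
  (-)t^(-37) = -7.27596e-12
  (+)t^(-36) = 1.45519e-11
  (-)t^(-35) = -2.91038e-11
  (+)t^(-34) = 5.82077e-11
  (-)t^(-33) = -1.16415e-10
  (+)t^(-32) = 2.32831e-10
  (-)t^(-31) = -4.65661e-10
  (+)t^(-30) = 9.31323e-10
  (-)t^(-29) = -1.86265e-09
  (+)t^(-28) = 3.72529e-09
  (-)t^(-27) = -7.45058e-09
  (+)t^(-26) = 1.49012e-08
  (-)t^(-25) = -2.98023e-08
  (+)t^(-24) = 5.96046e-08
  (-)t^(-23) = -1.19209e-07
  (+)t^(-22) = 2.38419e-07
  (-)t^(-21) = -4.76837e-07
  (+)t^(-20) = 9.53674e-07
  (-)t^(-19) = -1.90735e-06
  (+)t^(-18) = 3.8147e-06
  (-)t^(-17) = -7.62939e-06
  (+)t^(-16) = 1.52588e-05
  (-)t^(-15) = -3.05176e-05
  (+)t^(-14) = 6.10352e-05
  (+)t^(-12) = 0.000244141
Sum = (-7.27596e-12) + (1.45519e-11) + (-2.91038e-11) + (5.82077e-11) + (-1.16415e-10) + (2.32831e-10) + (-4.65661e-10) + (9.31323e-10) + (-1.86265e-09) + (3.72529e-09) + (-7.45058e-09) + (1.49012e-08) + (-2.98023e-08) + (5.96046e-08) + (-1.19209e-07) + (2.38419e-07) + (-4.76837e-07) + (9.53674e-07) + (-1.90735e-06) + (3.8147e-06) + (-7.62939e-06) + (1.52588e-05) + (-3.05176e-05) + (6.10352e-05) + (0.000244141)
= 0.0002848307267
Rounded to 6 significant figures: 0.000284831

0.000284831


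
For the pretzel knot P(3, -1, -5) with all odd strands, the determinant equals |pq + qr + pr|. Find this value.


Step 1: Compute pq + qr + pr.
pq = 3*(-1) = -3
qr = (-1)*(-5) = 5
pr = 3*(-5) = -15
pq + qr + pr = -3 + 5 + (-15) = -13
Step 2: Take absolute value.
det(P(3,-1,-5)) = |-13| = 13

13


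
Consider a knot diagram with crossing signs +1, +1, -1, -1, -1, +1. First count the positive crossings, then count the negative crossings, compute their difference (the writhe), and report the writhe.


Step 1: Count positive crossings (+1).
Positive crossings: 3
Step 2: Count negative crossings (-1).
Negative crossings: 3
Step 3: Writhe = (positive) - (negative)
w = 3 - 3 = 0
Step 4: |w| = 0, and w is zero

0


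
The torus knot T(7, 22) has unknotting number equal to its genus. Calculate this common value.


For a torus knot T(p,q), both the unknotting number and genus equal (p-1)(q-1)/2.
= (7-1)(22-1)/2
= 6*21/2
= 126/2 = 63

63


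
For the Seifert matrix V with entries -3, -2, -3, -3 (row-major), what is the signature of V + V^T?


Step 1: V + V^T = [[-6, -5], [-5, -6]]
Step 2: trace = -12, det = 11
Step 3: Discriminant = (-12)^2 - 4*11 = 100
Step 4: Eigenvalues: -1, -11
Step 5: Signature = (# positive eigenvalues) - (# negative eigenvalues) = -2

-2


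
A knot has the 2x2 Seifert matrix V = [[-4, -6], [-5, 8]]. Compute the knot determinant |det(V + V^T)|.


Step 1: Form V + V^T where V = [[-4, -6], [-5, 8]]
  V^T = [[-4, -5], [-6, 8]]
  V + V^T = [[-8, -11], [-11, 16]]
Step 2: det(V + V^T) = (-8)*16 - (-11)*(-11)
  = -128 - 121 = -249
Step 3: Knot determinant = |det(V + V^T)| = |-249| = 249

249


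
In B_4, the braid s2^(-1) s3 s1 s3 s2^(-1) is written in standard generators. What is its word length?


The word length counts the number of generators (including inverses).
Listing each generator: s2^(-1), s3, s1, s3, s2^(-1)
There are 5 generators in this braid word.

5


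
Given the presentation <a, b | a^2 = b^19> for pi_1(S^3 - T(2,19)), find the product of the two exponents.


The relation is a^2 = b^19.
Product of exponents = 2 * 19
= 38

38
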